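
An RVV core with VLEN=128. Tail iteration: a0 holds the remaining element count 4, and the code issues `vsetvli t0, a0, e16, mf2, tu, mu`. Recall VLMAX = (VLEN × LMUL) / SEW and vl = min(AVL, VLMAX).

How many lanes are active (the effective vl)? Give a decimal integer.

VLMAX = VLEN×LMUL/SEW = 128×1/2/16 = 4
vl ← min(4, 4) = 4

vl = 4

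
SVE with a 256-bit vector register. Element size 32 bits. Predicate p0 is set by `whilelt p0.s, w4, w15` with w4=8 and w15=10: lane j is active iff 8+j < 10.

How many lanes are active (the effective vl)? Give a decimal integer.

vl = 2

register lanes = 256/32 = 8
whilelt: lane j active iff 8+j < 10 → j < 2 → 2 active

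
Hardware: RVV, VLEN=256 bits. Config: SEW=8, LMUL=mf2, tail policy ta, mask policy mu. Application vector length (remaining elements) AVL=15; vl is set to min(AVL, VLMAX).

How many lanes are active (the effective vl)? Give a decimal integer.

vl = 15

VLMAX = (256 × 1/2) / 8 = 16 lanes
vl = min(AVL, VLMAX) = min(15, 16) = 15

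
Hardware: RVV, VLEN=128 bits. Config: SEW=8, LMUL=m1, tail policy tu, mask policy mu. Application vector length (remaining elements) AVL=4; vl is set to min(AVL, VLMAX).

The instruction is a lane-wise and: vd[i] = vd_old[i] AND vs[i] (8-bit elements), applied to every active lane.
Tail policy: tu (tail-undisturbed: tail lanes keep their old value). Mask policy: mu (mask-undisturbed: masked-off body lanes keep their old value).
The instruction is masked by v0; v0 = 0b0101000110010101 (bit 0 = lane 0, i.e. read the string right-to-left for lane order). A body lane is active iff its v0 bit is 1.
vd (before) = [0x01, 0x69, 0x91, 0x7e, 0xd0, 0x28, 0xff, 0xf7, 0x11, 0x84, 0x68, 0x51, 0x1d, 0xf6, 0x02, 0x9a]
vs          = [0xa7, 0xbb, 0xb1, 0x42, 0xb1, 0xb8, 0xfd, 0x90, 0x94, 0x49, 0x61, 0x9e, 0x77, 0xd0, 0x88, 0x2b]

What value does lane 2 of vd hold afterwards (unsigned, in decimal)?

vd[2] = 145

VLMAX = VLEN×LMUL/SEW = 128×1/8 = 16
vl ← min(4, 16) = 4
  i=0: and(0x01,0xa7) → 1
  i=1: mask-off/keep → 105
  i=2: and(0x91,0xb1) → 145
  i=3: mask-off/keep → 126
  i=4: tail/keep → 208
  i=5: tail/keep → 40
  i=6: tail/keep → 255
  i=7: tail/keep → 247
  i=8: tail/keep → 17
  i=9: tail/keep → 132
  i=10: tail/keep → 104
  i=11: tail/keep → 81
  i=12: tail/keep → 29
  i=13: tail/keep → 246
  i=14: tail/keep → 2
  i=15: tail/keep → 154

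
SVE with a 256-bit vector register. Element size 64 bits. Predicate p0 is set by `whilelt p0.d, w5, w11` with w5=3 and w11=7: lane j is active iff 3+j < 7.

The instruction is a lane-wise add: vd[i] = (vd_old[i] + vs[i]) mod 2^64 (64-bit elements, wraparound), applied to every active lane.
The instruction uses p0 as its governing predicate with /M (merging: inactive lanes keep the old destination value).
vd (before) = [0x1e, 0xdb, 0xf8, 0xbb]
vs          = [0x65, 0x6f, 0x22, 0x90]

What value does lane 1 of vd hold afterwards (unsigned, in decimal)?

256-bit reg / 64-bit elem → 4 lanes
active while 3+j < 7, i.e. j ∈ [0,4) capped at 4 ⇒ 4
vd[0] add(0x1e,0x65) -> 0x83
vd[1] add(0xdb,0x6f) -> 0x14a
vd[2] add(0xf8,0x22) -> 0x11a
vd[3] add(0xbb,0x90) -> 0x14b

vd[1] = 330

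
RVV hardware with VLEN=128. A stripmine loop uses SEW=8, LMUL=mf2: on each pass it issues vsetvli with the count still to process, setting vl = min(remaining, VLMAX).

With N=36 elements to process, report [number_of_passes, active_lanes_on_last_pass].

[iterations, last_vl] = [5, 4]

lanes per group: 128·1/2/8 = 8
N=36: ⌈36/8⌉ = 5 iters; last vl = 36 − 4×8 = 4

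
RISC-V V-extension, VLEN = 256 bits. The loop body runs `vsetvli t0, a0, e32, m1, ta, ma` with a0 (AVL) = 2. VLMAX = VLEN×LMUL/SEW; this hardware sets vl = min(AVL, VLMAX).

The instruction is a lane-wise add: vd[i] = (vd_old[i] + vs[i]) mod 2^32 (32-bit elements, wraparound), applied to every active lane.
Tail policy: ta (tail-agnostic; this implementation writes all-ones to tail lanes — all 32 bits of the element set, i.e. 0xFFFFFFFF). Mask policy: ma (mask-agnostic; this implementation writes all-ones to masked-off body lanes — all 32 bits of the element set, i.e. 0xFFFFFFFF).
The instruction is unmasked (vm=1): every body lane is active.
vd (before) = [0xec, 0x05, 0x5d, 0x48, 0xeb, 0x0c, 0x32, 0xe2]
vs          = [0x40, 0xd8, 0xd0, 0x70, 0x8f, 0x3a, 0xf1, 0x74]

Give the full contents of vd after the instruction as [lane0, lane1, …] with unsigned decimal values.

vd = [300, 221, 4294967295, 4294967295, 4294967295, 4294967295, 4294967295, 4294967295]

VLMAX = (256 × 1) / 32 = 8 lanes
vl = min(AVL, VLMAX) = min(2, 8) = 2
  i=0: add(0xec,0x40) → 300
  i=1: add(0x05,0xd8) → 221
  i=2: tail/ones → 4294967295
  i=3: tail/ones → 4294967295
  i=4: tail/ones → 4294967295
  i=5: tail/ones → 4294967295
  i=6: tail/ones → 4294967295
  i=7: tail/ones → 4294967295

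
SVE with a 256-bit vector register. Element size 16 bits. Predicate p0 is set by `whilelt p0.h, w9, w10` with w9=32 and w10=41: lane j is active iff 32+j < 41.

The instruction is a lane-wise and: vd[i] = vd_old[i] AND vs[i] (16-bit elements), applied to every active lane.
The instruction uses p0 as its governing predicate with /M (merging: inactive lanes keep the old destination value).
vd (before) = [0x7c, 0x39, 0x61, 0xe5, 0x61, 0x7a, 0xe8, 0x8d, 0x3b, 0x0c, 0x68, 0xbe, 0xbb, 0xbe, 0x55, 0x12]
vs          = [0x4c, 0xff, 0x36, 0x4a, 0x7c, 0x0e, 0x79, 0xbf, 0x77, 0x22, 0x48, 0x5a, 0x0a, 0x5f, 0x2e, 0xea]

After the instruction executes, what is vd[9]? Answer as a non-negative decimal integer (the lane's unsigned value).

register lanes = 256/16 = 16
p0[j] = (32+j < 41); true for j=0..8 → 9 lanes set
[0] and(0x7c,0x4c) = 0x4c
[1] and(0x39,0xff) = 0x39
[2] and(0x61,0x36) = 0x20
[3] and(0xe5,0x4a) = 0x40
[4] and(0x61,0x7c) = 0x60
[5] and(0x7a,0x0e) = 0x0a
[6] and(0xe8,0x79) = 0x68
[7] and(0x8d,0xbf) = 0x8d
[8] and(0x3b,0x77) = 0x33
[9] tail/keep = 0x0c
[10] tail/keep = 0x68
[11] tail/keep = 0xbe
[12] tail/keep = 0xbb
[13] tail/keep = 0xbe
[14] tail/keep = 0x55
[15] tail/keep = 0x12

vd[9] = 12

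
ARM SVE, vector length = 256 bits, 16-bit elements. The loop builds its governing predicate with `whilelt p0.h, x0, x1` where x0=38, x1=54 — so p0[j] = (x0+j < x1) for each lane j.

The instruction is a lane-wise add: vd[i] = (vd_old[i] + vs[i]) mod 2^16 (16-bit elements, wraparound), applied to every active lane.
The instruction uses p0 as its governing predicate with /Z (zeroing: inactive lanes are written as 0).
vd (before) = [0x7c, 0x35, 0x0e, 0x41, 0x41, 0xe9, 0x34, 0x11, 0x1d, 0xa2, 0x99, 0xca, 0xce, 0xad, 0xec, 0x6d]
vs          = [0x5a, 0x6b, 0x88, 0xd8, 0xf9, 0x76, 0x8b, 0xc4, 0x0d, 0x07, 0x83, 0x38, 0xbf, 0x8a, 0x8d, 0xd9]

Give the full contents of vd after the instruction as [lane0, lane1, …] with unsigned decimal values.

vd = [214, 160, 150, 281, 314, 351, 191, 213, 42, 169, 284, 258, 397, 311, 377, 326]

lane count: 256 div 16 = 16
whilelt: lane j active iff 38+j < 54 → j < 16 → 16 active
  i=0: add(0x7c,0x5a) → 214
  i=1: add(0x35,0x6b) → 160
  i=2: add(0x0e,0x88) → 150
  i=3: add(0x41,0xd8) → 281
  i=4: add(0x41,0xf9) → 314
  i=5: add(0xe9,0x76) → 351
  i=6: add(0x34,0x8b) → 191
  i=7: add(0x11,0xc4) → 213
  i=8: add(0x1d,0x0d) → 42
  i=9: add(0xa2,0x07) → 169
  i=10: add(0x99,0x83) → 284
  i=11: add(0xca,0x38) → 258
  i=12: add(0xce,0xbf) → 397
  i=13: add(0xad,0x8a) → 311
  i=14: add(0xec,0x8d) → 377
  i=15: add(0x6d,0xd9) → 326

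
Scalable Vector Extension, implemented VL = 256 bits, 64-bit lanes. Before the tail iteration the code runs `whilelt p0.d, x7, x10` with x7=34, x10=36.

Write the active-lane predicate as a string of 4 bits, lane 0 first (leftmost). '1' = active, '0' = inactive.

predicate = 1100

register lanes = 256/64 = 4
p0[j] = (34+j < 36); true for j=0..1 → 2 lanes set
bits (lane 0 leftmost): 1100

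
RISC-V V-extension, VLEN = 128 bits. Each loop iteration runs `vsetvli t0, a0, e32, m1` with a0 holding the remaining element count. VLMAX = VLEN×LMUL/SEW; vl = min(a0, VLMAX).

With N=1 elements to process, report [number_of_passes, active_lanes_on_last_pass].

[iterations, last_vl] = [1, 1]

VLMAX = (128 × 1) / 32 = 4 lanes
N=1: ⌈1/4⌉ = 1 iters; last vl = 1 − 0×4 = 1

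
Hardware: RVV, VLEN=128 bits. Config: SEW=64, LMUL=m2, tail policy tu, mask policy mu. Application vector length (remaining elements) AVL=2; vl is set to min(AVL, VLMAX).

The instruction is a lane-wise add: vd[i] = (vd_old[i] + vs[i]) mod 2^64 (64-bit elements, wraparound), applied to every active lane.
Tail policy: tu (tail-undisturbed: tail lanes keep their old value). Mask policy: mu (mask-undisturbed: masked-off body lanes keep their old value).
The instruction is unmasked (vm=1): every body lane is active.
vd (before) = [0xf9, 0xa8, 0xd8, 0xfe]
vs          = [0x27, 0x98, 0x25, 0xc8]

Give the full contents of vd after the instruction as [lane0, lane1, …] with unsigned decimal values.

vd = [288, 320, 216, 254]

VLMAX = (128 × 2) / 64 = 4 lanes
vl ← min(2, 4) = 2
[0] add(0xf9,0x27) = 0x120
[1] add(0xa8,0x98) = 0x140
[2] tail/keep = 0xd8
[3] tail/keep = 0xfe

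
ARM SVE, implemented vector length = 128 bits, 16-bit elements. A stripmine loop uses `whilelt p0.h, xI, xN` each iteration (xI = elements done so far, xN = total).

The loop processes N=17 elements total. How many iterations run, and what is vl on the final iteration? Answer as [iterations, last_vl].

128-bit reg / 16-bit elem → 8 lanes
N=17: ⌈17/8⌉ = 3 iters; last vl = 17 − 2×8 = 1

[iterations, last_vl] = [3, 1]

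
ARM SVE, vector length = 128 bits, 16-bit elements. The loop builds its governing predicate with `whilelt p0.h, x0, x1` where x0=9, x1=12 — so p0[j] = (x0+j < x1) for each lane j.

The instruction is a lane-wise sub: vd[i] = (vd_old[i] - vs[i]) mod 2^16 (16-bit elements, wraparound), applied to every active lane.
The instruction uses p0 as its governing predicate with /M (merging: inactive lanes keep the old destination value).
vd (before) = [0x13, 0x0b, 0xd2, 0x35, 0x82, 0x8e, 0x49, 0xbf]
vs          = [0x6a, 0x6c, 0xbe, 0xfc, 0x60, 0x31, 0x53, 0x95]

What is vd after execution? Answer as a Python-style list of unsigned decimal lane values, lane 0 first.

vd = [65449, 65439, 20, 53, 130, 142, 73, 191]

lane count: 128 div 16 = 8
p0[j] = (9+j < 12); true for j=0..2 → 3 lanes set
vd[0] sub(0x13,0x6a) -> 0xffa9
vd[1] sub(0x0b,0x6c) -> 0xff9f
vd[2] sub(0xd2,0xbe) -> 0x14
vd[3] tail/keep -> 0x35
vd[4] tail/keep -> 0x82
vd[5] tail/keep -> 0x8e
vd[6] tail/keep -> 0x49
vd[7] tail/keep -> 0xbf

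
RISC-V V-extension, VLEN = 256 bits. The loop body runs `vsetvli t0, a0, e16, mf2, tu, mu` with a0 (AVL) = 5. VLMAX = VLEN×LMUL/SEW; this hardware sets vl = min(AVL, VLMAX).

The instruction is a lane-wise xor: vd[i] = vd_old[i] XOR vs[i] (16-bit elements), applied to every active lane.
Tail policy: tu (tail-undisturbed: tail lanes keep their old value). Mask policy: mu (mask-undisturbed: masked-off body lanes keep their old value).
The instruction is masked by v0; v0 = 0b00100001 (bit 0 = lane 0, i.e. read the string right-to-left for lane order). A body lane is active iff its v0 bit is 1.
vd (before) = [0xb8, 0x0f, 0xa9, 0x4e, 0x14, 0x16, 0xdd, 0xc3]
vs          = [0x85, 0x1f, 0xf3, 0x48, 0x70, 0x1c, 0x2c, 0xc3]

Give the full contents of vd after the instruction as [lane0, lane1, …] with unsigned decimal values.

vd = [61, 15, 169, 78, 20, 22, 221, 195]

VLMAX = VLEN×LMUL/SEW = 256×1/2/16 = 8
vl ← min(5, 8) = 5
vd[0] xor(0xb8,0x85) -> 0x3d
vd[1] mask-off/keep -> 0x0f
vd[2] mask-off/keep -> 0xa9
vd[3] mask-off/keep -> 0x4e
vd[4] mask-off/keep -> 0x14
vd[5] tail/keep -> 0x16
vd[6] tail/keep -> 0xdd
vd[7] tail/keep -> 0xc3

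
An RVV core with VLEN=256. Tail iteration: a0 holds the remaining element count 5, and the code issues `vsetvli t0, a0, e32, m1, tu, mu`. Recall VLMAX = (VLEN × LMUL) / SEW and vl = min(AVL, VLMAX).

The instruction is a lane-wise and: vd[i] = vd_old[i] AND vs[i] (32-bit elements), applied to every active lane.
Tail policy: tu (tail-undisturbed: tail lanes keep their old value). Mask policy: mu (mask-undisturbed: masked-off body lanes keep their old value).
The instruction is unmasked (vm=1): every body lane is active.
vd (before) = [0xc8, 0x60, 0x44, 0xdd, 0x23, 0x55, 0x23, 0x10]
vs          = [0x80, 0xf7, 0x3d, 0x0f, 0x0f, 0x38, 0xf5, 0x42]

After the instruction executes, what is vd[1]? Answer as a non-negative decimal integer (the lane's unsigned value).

VLMAX = VLEN×LMUL/SEW = 256×1/32 = 8
AVL=5 ≤ VLMAX=8, so vl = 5
[0] and(0xc8,0x80) = 0x80
[1] and(0x60,0xf7) = 0x60
[2] and(0x44,0x3d) = 0x04
[3] and(0xdd,0x0f) = 0x0d
[4] and(0x23,0x0f) = 0x03
[5] tail/keep = 0x55
[6] tail/keep = 0x23
[7] tail/keep = 0x10

vd[1] = 96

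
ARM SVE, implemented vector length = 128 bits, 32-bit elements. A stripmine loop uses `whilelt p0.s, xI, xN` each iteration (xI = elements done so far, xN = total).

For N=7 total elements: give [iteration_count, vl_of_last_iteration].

[iterations, last_vl] = [2, 3]

lane count: 128 div 32 = 4
iterations = ceil(7/4) = 2; final-pass vl = 3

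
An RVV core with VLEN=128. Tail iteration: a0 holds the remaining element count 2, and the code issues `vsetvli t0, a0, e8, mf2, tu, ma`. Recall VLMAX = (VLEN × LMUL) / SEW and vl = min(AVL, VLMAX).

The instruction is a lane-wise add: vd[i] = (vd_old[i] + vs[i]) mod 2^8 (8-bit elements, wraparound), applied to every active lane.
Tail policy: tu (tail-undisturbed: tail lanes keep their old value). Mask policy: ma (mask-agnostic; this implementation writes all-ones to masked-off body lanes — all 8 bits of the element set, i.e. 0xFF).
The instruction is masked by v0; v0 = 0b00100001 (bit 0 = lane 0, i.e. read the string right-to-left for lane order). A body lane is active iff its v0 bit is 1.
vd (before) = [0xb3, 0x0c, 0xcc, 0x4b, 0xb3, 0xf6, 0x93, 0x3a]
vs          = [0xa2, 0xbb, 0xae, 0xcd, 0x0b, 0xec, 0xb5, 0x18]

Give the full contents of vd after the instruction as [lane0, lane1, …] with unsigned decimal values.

VLMAX = (128 × 1/2) / 8 = 8 lanes
vl ← min(2, 8) = 2
vd[0] add(0xb3,0xa2) -> 0x55
vd[1] mask-off/ones -> 0xff
vd[2] tail/keep -> 0xcc
vd[3] tail/keep -> 0x4b
vd[4] tail/keep -> 0xb3
vd[5] tail/keep -> 0xf6
vd[6] tail/keep -> 0x93
vd[7] tail/keep -> 0x3a

vd = [85, 255, 204, 75, 179, 246, 147, 58]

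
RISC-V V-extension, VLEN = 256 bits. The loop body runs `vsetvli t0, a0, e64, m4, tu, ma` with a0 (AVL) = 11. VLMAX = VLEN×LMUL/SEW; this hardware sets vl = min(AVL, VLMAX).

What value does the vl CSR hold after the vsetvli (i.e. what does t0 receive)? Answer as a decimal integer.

lanes per group: 256·4/64 = 16
vl = min(AVL, VLMAX) = min(11, 16) = 11

vl = 11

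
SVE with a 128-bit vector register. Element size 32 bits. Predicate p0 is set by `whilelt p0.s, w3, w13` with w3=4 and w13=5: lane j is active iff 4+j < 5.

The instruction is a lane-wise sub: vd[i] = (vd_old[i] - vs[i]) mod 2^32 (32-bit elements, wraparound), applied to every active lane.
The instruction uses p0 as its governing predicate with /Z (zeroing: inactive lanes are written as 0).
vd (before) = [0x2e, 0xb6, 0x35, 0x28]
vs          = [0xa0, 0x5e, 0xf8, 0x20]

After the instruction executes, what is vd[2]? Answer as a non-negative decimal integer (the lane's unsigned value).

lane count: 128 div 32 = 4
active while 4+j < 5, i.e. j ∈ [0,1) capped at 4 ⇒ 1
[0] sub(0x2e,0xa0) = 0xffffff8e
[1] tail/zero = 0x00
[2] tail/zero = 0x00
[3] tail/zero = 0x00

vd[2] = 0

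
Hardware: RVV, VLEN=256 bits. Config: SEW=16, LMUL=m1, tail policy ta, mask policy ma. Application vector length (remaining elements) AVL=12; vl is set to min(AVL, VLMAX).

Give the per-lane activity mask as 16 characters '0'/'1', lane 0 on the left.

VLMAX = (256 × 1) / 16 = 16 lanes
vl ← min(12, 16) = 12
bits (lane 0 leftmost): 1111111111110000

predicate = 1111111111110000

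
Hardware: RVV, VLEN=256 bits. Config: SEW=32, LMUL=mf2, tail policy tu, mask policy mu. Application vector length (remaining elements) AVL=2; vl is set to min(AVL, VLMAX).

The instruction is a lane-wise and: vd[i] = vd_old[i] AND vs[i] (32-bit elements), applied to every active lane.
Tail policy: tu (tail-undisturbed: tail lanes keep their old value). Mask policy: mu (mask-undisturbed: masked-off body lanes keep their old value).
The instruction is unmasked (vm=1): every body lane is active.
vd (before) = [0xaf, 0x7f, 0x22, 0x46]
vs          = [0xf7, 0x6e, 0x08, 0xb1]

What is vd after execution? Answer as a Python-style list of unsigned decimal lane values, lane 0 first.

vd = [167, 110, 34, 70]

VLMAX = (256 × 1/2) / 32 = 4 lanes
AVL=2 ≤ VLMAX=4, so vl = 2
  i=0: and(0xaf,0xf7) → 167
  i=1: and(0x7f,0x6e) → 110
  i=2: tail/keep → 34
  i=3: tail/keep → 70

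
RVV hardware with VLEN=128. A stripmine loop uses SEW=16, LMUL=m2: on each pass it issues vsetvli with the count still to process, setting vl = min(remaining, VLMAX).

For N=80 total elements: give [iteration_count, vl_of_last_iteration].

[iterations, last_vl] = [5, 16]

VLMAX = VLEN×LMUL/SEW = 128×2/16 = 16
iterations = ceil(80/16) = 5; final-pass vl = 16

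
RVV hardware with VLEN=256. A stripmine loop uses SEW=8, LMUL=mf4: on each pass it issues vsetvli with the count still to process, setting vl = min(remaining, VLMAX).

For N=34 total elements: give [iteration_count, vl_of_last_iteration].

[iterations, last_vl] = [5, 2]

VLMAX = VLEN×LMUL/SEW = 256×1/4/8 = 8
iterations = ceil(34/8) = 5; final-pass vl = 2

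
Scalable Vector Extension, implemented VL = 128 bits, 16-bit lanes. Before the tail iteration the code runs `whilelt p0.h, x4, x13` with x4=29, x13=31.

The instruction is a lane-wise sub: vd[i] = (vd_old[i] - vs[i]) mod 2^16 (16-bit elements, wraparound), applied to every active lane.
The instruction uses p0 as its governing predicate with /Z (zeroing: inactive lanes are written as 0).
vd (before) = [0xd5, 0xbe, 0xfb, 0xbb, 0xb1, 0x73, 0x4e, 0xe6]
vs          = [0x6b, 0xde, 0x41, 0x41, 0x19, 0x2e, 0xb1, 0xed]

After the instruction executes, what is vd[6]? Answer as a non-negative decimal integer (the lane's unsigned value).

128-bit reg / 16-bit elem → 8 lanes
active while 29+j < 31, i.e. j ∈ [0,2) capped at 8 ⇒ 2
[0] sub(0xd5,0x6b) = 0x6a
[1] sub(0xbe,0xde) = 0xffe0
[2] tail/zero = 0x00
[3] tail/zero = 0x00
[4] tail/zero = 0x00
[5] tail/zero = 0x00
[6] tail/zero = 0x00
[7] tail/zero = 0x00

vd[6] = 0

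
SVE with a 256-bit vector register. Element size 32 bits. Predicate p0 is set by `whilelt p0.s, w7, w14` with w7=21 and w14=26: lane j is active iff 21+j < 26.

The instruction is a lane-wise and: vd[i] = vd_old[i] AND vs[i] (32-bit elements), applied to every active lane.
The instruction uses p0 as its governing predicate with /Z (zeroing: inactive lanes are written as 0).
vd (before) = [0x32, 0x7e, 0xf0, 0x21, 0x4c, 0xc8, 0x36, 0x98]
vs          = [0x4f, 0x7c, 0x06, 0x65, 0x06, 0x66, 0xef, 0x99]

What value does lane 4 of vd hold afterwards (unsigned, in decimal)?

lane count: 256 div 32 = 8
p0[j] = (21+j < 26); true for j=0..4 → 5 lanes set
[0] and(0x32,0x4f) = 0x02
[1] and(0x7e,0x7c) = 0x7c
[2] and(0xf0,0x06) = 0x00
[3] and(0x21,0x65) = 0x21
[4] and(0x4c,0x06) = 0x04
[5] tail/zero = 0x00
[6] tail/zero = 0x00
[7] tail/zero = 0x00

vd[4] = 4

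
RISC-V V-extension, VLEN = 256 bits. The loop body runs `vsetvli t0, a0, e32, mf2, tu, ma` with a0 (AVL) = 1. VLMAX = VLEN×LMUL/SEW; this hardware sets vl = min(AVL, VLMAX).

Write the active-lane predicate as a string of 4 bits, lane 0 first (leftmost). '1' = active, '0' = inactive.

VLMAX = VLEN×LMUL/SEW = 256×1/2/32 = 4
vl ← min(1, 4) = 1
bits (lane 0 leftmost): 1000

predicate = 1000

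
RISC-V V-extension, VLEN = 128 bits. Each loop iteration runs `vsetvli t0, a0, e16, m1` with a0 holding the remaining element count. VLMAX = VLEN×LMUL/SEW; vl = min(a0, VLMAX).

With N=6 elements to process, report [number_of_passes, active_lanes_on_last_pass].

[iterations, last_vl] = [1, 6]

lanes per group: 128·1/16 = 8
iterations = ceil(6/8) = 1; final-pass vl = 6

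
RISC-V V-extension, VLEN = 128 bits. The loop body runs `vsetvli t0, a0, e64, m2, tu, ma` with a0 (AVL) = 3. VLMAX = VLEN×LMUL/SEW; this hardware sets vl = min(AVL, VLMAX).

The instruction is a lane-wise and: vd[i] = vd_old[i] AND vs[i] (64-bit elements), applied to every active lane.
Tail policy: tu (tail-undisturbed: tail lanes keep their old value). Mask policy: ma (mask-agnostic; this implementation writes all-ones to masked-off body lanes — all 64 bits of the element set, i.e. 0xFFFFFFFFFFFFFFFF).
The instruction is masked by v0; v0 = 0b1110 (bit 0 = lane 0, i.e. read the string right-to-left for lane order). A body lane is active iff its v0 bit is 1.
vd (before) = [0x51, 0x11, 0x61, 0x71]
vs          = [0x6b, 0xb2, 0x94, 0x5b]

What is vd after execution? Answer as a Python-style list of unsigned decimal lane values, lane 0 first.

vd = [18446744073709551615, 16, 0, 113]

lanes per group: 128·2/64 = 4
AVL=3 ≤ VLMAX=4, so vl = 3
lane  0: mask-off/ones ⇒ 0xffffffffffffffff
lane  1: and(0x11,0xb2) ⇒ 0x10
lane  2: and(0x61,0x94) ⇒ 0x00
lane  3: tail/keep ⇒ 0x71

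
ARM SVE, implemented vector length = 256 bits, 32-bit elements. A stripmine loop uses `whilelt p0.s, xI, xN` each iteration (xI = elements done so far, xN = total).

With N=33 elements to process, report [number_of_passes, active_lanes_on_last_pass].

256-bit reg / 32-bit elem → 8 lanes
N=33: ⌈33/8⌉ = 5 iters; last vl = 33 − 4×8 = 1

[iterations, last_vl] = [5, 1]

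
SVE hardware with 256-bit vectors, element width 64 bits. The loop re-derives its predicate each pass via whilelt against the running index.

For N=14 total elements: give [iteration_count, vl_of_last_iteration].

lane count: 256 div 64 = 4
iterations = ceil(14/4) = 4; final-pass vl = 2

[iterations, last_vl] = [4, 2]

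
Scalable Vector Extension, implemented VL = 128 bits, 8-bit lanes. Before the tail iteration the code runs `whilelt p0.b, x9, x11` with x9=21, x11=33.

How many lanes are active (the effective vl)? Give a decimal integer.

vl = 12

lane count: 128 div 8 = 16
whilelt: lane j active iff 21+j < 33 → j < 12 → 12 active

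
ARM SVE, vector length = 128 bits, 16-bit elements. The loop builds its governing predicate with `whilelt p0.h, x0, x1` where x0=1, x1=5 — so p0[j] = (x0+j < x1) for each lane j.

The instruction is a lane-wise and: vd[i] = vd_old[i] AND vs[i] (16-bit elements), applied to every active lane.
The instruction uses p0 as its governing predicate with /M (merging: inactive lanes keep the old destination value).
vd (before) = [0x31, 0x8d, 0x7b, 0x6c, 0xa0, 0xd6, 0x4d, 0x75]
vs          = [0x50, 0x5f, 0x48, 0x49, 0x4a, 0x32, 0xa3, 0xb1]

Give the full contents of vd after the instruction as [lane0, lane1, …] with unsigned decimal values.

vd = [16, 13, 72, 72, 160, 214, 77, 117]

register lanes = 128/16 = 8
active while 1+j < 5, i.e. j ∈ [0,4) capped at 8 ⇒ 4
lane  0: and(0x31,0x50) ⇒ 0x10
lane  1: and(0x8d,0x5f) ⇒ 0x0d
lane  2: and(0x7b,0x48) ⇒ 0x48
lane  3: and(0x6c,0x49) ⇒ 0x48
lane  4: tail/keep ⇒ 0xa0
lane  5: tail/keep ⇒ 0xd6
lane  6: tail/keep ⇒ 0x4d
lane  7: tail/keep ⇒ 0x75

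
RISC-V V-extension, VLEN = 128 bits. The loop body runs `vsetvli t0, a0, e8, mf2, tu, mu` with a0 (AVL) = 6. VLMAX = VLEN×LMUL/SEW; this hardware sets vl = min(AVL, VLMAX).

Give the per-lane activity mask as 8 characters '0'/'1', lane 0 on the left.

predicate = 11111100

VLMAX = VLEN×LMUL/SEW = 128×1/2/8 = 8
AVL=6 ≤ VLMAX=8, so vl = 6
bits (lane 0 leftmost): 11111100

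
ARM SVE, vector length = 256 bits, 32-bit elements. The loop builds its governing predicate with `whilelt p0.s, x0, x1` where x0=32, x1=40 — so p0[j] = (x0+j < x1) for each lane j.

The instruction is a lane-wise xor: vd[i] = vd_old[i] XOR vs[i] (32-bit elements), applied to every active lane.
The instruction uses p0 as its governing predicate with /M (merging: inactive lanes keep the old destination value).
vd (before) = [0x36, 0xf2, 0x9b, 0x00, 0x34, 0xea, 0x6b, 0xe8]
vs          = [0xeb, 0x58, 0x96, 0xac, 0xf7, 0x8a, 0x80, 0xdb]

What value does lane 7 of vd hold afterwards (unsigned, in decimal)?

lane count: 256 div 32 = 8
p0[j] = (32+j < 40); true for j=0..7 → 8 lanes set
  i=0: xor(0x36,0xeb) → 221
  i=1: xor(0xf2,0x58) → 170
  i=2: xor(0x9b,0x96) → 13
  i=3: xor(0x00,0xac) → 172
  i=4: xor(0x34,0xf7) → 195
  i=5: xor(0xea,0x8a) → 96
  i=6: xor(0x6b,0x80) → 235
  i=7: xor(0xe8,0xdb) → 51

vd[7] = 51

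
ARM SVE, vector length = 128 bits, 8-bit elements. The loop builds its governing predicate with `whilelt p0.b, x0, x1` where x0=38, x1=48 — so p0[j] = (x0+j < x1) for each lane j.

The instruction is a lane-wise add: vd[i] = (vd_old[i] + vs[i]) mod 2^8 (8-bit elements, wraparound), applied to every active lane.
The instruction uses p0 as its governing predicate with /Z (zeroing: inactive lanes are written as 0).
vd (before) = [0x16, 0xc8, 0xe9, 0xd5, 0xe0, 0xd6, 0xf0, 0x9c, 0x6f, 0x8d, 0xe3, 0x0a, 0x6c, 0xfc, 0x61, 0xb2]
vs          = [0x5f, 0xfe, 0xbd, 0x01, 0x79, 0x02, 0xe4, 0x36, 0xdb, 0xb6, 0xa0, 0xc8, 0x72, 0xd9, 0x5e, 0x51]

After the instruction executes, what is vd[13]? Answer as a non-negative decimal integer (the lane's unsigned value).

vd[13] = 0

lane count: 128 div 8 = 16
active while 38+j < 48, i.e. j ∈ [0,10) capped at 16 ⇒ 10
  i=0: add(0x16,0x5f) → 117
  i=1: add(0xc8,0xfe) → 198
  i=2: add(0xe9,0xbd) → 166
  i=3: add(0xd5,0x01) → 214
  i=4: add(0xe0,0x79) → 89
  i=5: add(0xd6,0x02) → 216
  i=6: add(0xf0,0xe4) → 212
  i=7: add(0x9c,0x36) → 210
  i=8: add(0x6f,0xdb) → 74
  i=9: add(0x8d,0xb6) → 67
  i=10: tail/zero → 0
  i=11: tail/zero → 0
  i=12: tail/zero → 0
  i=13: tail/zero → 0
  i=14: tail/zero → 0
  i=15: tail/zero → 0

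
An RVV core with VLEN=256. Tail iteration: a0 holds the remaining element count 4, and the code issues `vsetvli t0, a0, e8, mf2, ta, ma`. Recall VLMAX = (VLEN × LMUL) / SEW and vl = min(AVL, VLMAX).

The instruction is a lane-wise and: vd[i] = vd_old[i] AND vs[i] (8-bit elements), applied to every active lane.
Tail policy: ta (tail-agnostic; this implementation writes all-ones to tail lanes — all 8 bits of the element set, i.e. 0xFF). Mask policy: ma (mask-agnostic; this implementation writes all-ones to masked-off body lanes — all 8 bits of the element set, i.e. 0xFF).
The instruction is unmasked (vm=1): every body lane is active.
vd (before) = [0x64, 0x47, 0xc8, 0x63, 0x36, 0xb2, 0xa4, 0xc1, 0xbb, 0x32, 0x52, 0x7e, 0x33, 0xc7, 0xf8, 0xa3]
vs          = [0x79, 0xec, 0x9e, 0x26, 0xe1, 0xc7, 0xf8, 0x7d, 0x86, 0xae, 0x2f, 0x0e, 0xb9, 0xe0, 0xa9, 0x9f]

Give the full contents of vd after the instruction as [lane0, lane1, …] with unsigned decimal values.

VLMAX = VLEN×LMUL/SEW = 256×1/2/8 = 16
vl ← min(4, 16) = 4
vd[0] and(0x64,0x79) -> 0x60
vd[1] and(0x47,0xec) -> 0x44
vd[2] and(0xc8,0x9e) -> 0x88
vd[3] and(0x63,0x26) -> 0x22
vd[4] tail/ones -> 0xff
vd[5] tail/ones -> 0xff
vd[6] tail/ones -> 0xff
vd[7] tail/ones -> 0xff
vd[8] tail/ones -> 0xff
vd[9] tail/ones -> 0xff
vd[10] tail/ones -> 0xff
vd[11] tail/ones -> 0xff
vd[12] tail/ones -> 0xff
vd[13] tail/ones -> 0xff
vd[14] tail/ones -> 0xff
vd[15] tail/ones -> 0xff

vd = [96, 68, 136, 34, 255, 255, 255, 255, 255, 255, 255, 255, 255, 255, 255, 255]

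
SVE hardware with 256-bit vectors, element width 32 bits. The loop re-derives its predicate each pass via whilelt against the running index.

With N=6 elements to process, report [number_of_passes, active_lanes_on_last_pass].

register lanes = 256/32 = 8
N=6: ⌈6/8⌉ = 1 iters; last vl = 6 − 0×8 = 6

[iterations, last_vl] = [1, 6]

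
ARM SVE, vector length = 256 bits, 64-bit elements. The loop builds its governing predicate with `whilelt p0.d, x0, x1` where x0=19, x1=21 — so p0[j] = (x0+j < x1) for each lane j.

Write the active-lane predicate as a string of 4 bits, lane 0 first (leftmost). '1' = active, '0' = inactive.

lane count: 256 div 64 = 4
p0[j] = (19+j < 21); true for j=0..1 → 2 lanes set
bits (lane 0 leftmost): 1100

predicate = 1100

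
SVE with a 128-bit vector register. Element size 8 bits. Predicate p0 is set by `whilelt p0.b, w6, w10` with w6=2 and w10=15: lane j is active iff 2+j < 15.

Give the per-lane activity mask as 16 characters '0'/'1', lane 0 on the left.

lane count: 128 div 8 = 16
whilelt: lane j active iff 2+j < 15 → j < 13 → 13 active
bits (lane 0 leftmost): 1111111111111000

predicate = 1111111111111000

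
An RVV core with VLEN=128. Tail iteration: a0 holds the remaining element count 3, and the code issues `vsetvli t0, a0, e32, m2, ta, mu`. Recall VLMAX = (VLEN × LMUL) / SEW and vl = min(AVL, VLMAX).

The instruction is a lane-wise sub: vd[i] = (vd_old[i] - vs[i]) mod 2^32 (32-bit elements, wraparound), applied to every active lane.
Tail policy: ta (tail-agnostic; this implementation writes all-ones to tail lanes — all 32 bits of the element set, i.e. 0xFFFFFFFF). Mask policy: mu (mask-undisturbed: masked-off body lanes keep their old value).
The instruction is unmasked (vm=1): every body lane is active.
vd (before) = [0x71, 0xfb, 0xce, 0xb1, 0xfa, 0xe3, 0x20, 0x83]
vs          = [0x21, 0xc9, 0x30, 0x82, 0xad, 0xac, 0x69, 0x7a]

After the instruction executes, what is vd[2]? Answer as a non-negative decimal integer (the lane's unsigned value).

vd[2] = 158

VLMAX = (128 × 2) / 32 = 8 lanes
vl = min(AVL, VLMAX) = min(3, 8) = 3
  i=0: sub(0x71,0x21) → 80
  i=1: sub(0xfb,0xc9) → 50
  i=2: sub(0xce,0x30) → 158
  i=3: tail/ones → 4294967295
  i=4: tail/ones → 4294967295
  i=5: tail/ones → 4294967295
  i=6: tail/ones → 4294967295
  i=7: tail/ones → 4294967295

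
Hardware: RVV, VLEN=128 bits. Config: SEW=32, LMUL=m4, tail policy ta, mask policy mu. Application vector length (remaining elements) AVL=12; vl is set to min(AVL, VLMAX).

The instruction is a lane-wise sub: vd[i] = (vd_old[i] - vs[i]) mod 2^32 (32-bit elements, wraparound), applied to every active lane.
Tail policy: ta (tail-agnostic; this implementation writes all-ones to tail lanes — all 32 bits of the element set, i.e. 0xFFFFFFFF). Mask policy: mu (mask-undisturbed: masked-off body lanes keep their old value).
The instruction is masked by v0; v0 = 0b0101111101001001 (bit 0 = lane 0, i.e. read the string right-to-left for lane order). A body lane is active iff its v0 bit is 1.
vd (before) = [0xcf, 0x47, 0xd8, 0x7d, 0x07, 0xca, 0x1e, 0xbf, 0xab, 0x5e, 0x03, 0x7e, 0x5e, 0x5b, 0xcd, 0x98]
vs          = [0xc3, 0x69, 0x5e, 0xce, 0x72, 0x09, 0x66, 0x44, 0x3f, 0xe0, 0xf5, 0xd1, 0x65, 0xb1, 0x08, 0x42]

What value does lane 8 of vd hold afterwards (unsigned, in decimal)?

VLMAX = VLEN×LMUL/SEW = 128×4/32 = 16
AVL=12 ≤ VLMAX=16, so vl = 12
vd[0] sub(0xcf,0xc3) -> 0x0c
vd[1] mask-off/keep -> 0x47
vd[2] mask-off/keep -> 0xd8
vd[3] sub(0x7d,0xce) -> 0xffffffaf
vd[4] mask-off/keep -> 0x07
vd[5] mask-off/keep -> 0xca
vd[6] sub(0x1e,0x66) -> 0xffffffb8
vd[7] mask-off/keep -> 0xbf
vd[8] sub(0xab,0x3f) -> 0x6c
vd[9] sub(0x5e,0xe0) -> 0xffffff7e
vd[10] sub(0x03,0xf5) -> 0xffffff0e
vd[11] sub(0x7e,0xd1) -> 0xffffffad
vd[12] tail/ones -> 0xffffffff
vd[13] tail/ones -> 0xffffffff
vd[14] tail/ones -> 0xffffffff
vd[15] tail/ones -> 0xffffffff

vd[8] = 108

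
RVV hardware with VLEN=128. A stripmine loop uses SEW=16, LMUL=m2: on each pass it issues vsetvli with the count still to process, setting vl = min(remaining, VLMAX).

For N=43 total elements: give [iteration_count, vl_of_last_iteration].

lanes per group: 128·2/16 = 16
iterations = ceil(43/16) = 3; final-pass vl = 11

[iterations, last_vl] = [3, 11]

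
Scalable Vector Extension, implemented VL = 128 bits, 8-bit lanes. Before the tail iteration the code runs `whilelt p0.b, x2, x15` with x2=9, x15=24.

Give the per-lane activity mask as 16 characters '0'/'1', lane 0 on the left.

128-bit reg / 8-bit elem → 16 lanes
p0[j] = (9+j < 24); true for j=0..14 → 15 lanes set
bits (lane 0 leftmost): 1111111111111110

predicate = 1111111111111110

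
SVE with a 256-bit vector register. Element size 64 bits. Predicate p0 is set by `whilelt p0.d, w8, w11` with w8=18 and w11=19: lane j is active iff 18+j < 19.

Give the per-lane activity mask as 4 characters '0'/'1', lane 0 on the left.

lane count: 256 div 64 = 4
active while 18+j < 19, i.e. j ∈ [0,1) capped at 4 ⇒ 1
bits (lane 0 leftmost): 1000

predicate = 1000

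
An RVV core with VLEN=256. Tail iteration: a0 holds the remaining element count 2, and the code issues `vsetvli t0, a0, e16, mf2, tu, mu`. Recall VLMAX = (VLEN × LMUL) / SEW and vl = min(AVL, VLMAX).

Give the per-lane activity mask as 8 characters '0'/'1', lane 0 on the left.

predicate = 11000000

lanes per group: 256·1/2/16 = 8
vl = min(AVL, VLMAX) = min(2, 8) = 2
bits (lane 0 leftmost): 11000000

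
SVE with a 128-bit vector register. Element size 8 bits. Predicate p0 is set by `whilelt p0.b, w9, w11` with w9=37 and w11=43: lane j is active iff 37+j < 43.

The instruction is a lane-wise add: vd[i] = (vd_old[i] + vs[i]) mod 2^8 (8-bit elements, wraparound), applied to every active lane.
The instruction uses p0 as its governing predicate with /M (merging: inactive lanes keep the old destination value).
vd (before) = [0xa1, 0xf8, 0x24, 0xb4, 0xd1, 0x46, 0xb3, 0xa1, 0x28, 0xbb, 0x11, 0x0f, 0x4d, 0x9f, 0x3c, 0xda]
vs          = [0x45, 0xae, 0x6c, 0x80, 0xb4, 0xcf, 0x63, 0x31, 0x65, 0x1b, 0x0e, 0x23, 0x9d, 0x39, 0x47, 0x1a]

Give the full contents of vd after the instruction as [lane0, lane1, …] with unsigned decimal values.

vd = [230, 166, 144, 52, 133, 21, 179, 161, 40, 187, 17, 15, 77, 159, 60, 218]

lane count: 128 div 8 = 16
p0[j] = (37+j < 43); true for j=0..5 → 6 lanes set
vd[0] add(0xa1,0x45) -> 0xe6
vd[1] add(0xf8,0xae) -> 0xa6
vd[2] add(0x24,0x6c) -> 0x90
vd[3] add(0xb4,0x80) -> 0x34
vd[4] add(0xd1,0xb4) -> 0x85
vd[5] add(0x46,0xcf) -> 0x15
vd[6] tail/keep -> 0xb3
vd[7] tail/keep -> 0xa1
vd[8] tail/keep -> 0x28
vd[9] tail/keep -> 0xbb
vd[10] tail/keep -> 0x11
vd[11] tail/keep -> 0x0f
vd[12] tail/keep -> 0x4d
vd[13] tail/keep -> 0x9f
vd[14] tail/keep -> 0x3c
vd[15] tail/keep -> 0xda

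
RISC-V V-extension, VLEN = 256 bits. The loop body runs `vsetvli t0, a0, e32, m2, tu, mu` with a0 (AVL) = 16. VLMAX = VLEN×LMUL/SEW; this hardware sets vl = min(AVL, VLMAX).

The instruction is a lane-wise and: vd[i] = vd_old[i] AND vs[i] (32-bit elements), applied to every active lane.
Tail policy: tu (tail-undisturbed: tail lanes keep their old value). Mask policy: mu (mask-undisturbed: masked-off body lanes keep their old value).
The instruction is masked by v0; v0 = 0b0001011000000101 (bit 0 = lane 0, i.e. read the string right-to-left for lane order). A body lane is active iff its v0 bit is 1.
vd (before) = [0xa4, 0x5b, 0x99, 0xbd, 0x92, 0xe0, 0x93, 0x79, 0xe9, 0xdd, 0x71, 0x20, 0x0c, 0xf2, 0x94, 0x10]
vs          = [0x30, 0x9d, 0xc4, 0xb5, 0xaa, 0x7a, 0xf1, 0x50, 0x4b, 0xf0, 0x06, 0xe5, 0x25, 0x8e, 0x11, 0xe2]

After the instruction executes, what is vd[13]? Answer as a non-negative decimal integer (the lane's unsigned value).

VLMAX = VLEN×LMUL/SEW = 256×2/32 = 16
AVL=16 ≤ VLMAX=16, so vl = 16
lane  0: and(0xa4,0x30) ⇒ 0x20
lane  1: mask-off/keep ⇒ 0x5b
lane  2: and(0x99,0xc4) ⇒ 0x80
lane  3: mask-off/keep ⇒ 0xbd
lane  4: mask-off/keep ⇒ 0x92
lane  5: mask-off/keep ⇒ 0xe0
lane  6: mask-off/keep ⇒ 0x93
lane  7: mask-off/keep ⇒ 0x79
lane  8: mask-off/keep ⇒ 0xe9
lane  9: and(0xdd,0xf0) ⇒ 0xd0
lane 10: and(0x71,0x06) ⇒ 0x00
lane 11: mask-off/keep ⇒ 0x20
lane 12: and(0x0c,0x25) ⇒ 0x04
lane 13: mask-off/keep ⇒ 0xf2
lane 14: mask-off/keep ⇒ 0x94
lane 15: mask-off/keep ⇒ 0x10

vd[13] = 242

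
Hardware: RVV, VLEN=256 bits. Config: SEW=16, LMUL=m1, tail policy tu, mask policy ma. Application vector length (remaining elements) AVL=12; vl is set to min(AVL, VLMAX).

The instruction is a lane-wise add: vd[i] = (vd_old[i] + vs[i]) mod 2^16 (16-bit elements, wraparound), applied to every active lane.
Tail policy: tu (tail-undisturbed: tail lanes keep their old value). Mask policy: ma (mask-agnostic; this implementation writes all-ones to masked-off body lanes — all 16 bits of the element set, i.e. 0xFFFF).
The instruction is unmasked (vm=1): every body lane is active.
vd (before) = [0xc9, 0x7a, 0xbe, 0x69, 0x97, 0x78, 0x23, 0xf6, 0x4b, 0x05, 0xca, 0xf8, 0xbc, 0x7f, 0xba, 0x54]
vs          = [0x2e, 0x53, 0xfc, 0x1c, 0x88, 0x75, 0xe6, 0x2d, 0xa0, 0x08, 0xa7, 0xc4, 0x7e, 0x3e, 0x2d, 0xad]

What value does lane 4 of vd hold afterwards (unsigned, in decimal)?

vd[4] = 287

VLMAX = (256 × 1) / 16 = 16 lanes
vl ← min(12, 16) = 12
vd[0] add(0xc9,0x2e) -> 0xf7
vd[1] add(0x7a,0x53) -> 0xcd
vd[2] add(0xbe,0xfc) -> 0x1ba
vd[3] add(0x69,0x1c) -> 0x85
vd[4] add(0x97,0x88) -> 0x11f
vd[5] add(0x78,0x75) -> 0xed
vd[6] add(0x23,0xe6) -> 0x109
vd[7] add(0xf6,0x2d) -> 0x123
vd[8] add(0x4b,0xa0) -> 0xeb
vd[9] add(0x05,0x08) -> 0x0d
vd[10] add(0xca,0xa7) -> 0x171
vd[11] add(0xf8,0xc4) -> 0x1bc
vd[12] tail/keep -> 0xbc
vd[13] tail/keep -> 0x7f
vd[14] tail/keep -> 0xba
vd[15] tail/keep -> 0x54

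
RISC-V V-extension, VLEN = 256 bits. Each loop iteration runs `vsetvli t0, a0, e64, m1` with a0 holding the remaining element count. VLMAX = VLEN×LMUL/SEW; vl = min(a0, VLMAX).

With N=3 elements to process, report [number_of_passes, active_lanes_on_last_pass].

VLMAX = (256 × 1) / 64 = 4 lanes
N=3: ⌈3/4⌉ = 1 iters; last vl = 3 − 0×4 = 3

[iterations, last_vl] = [1, 3]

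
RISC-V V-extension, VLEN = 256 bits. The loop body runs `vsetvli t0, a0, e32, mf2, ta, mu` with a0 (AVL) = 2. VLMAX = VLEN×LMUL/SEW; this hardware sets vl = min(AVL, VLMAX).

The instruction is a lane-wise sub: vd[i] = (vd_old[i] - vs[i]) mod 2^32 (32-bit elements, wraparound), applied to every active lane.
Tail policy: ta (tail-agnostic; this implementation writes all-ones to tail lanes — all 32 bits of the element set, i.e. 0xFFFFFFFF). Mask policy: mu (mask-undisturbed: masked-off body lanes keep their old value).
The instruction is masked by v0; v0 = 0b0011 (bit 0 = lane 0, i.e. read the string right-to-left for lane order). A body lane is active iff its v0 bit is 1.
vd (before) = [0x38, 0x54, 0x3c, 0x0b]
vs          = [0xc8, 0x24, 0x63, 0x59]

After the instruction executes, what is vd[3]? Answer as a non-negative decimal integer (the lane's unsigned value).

VLMAX = VLEN×LMUL/SEW = 256×1/2/32 = 4
AVL=2 ≤ VLMAX=4, so vl = 2
  i=0: sub(0x38,0xc8) → 4294967152
  i=1: sub(0x54,0x24) → 48
  i=2: tail/ones → 4294967295
  i=3: tail/ones → 4294967295

vd[3] = 4294967295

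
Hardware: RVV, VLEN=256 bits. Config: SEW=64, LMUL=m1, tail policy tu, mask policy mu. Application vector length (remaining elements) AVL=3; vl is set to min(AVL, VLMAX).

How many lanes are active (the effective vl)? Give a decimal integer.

vl = 3

VLMAX = VLEN×LMUL/SEW = 256×1/64 = 4
vl ← min(3, 4) = 3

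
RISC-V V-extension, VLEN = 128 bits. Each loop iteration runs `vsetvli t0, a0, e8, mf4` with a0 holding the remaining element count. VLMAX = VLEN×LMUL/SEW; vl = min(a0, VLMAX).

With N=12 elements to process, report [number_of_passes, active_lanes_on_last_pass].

[iterations, last_vl] = [3, 4]

VLMAX = (128 × 1/4) / 8 = 4 lanes
12 elements at 4/iter → 3 passes, remainder 4 on the last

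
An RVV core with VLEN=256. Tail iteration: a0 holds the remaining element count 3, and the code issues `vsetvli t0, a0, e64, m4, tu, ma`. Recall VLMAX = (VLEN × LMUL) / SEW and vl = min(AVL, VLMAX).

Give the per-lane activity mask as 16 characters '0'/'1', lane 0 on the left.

VLMAX = VLEN×LMUL/SEW = 256×4/64 = 16
vl ← min(3, 16) = 3
bits (lane 0 leftmost): 1110000000000000

predicate = 1110000000000000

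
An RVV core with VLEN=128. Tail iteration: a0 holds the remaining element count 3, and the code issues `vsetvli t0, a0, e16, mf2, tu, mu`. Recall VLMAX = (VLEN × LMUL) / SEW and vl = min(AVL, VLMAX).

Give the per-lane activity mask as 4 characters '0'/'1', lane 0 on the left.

VLMAX = (128 × 1/2) / 16 = 4 lanes
vl ← min(3, 4) = 3
bits (lane 0 leftmost): 1110

predicate = 1110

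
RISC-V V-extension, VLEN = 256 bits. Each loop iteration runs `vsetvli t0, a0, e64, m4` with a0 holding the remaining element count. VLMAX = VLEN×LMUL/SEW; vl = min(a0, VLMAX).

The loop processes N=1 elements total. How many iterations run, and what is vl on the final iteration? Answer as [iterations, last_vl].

VLMAX = VLEN×LMUL/SEW = 256×4/64 = 16
1 elements at 16/iter → 1 passes, remainder 1 on the last

[iterations, last_vl] = [1, 1]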